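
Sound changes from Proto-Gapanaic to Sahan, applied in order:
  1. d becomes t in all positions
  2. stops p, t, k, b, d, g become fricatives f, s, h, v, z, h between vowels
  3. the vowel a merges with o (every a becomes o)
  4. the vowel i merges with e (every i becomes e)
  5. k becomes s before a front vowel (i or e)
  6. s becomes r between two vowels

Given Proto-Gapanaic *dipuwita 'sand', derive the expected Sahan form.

Sahan: *dipuwita
  dipuwita → tipuwita   [unconditioned shift]
  tipuwita → tifuwisa   [intervocalic lenition]
  tifuwisa → tifuwiso   [vowel merger]
  tifuwiso → tefuweso   [vowel merger]
  tefuweso (rule 5 does not apply)
  tefuweso → tefuwero   [rhotacism]
  giving Sahan tefuwero.

tefuwero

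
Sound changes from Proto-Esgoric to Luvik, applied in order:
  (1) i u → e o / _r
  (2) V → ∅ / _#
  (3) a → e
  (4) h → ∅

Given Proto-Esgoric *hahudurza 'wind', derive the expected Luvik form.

eudorz

Luvik: start from *hahudurza.
  rule 1 (pre-rhotic lowering): hahudurza → hahudorza
  rule 2 (apocope): hahudorza → hahudorz
  rule 3 (vowel merger): hahudorz → hehudorz
  rule 4 (h-loss): hehudorz → eudorz
  ⇒ Luvik eudorz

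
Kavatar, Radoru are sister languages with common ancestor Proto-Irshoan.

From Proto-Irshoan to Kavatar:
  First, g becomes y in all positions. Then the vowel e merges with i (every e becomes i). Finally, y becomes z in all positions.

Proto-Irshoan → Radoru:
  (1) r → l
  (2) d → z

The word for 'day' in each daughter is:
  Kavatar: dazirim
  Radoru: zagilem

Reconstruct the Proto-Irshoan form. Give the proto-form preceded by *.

Position 1: Kavatar has d, Radoru has z. Kavatar preserves d here (none of its changes turn any other segment into d), so the proto-segment is *d.
Position 6: Kavatar has i, Radoru has e. Radoru preserves e here (none of its changes turn any other segment into e), so the proto-segment is *e.
Position 3: Kavatar has z, Radoru has g. Radoru preserves g here (none of its changes turn any other segment into g), so the proto-segment is *g.
This points to *dagirem. Verify forward in each daughter:
Kavatar: *dagirem > dayirem > dayirim > dazirim  (by unconditioned shift, vowel merger, unconditioned shift)
Radoru: start from *dagirem.
  rule 1 (unconditioned shift): dagirem → dagilem
  rule 2 (unconditioned shift): dagilem → zagilem
  ⇒ Radoru zagilem
No other proto-form is consistent with every reflex, so the reconstruction is *dagirem.

*dagirem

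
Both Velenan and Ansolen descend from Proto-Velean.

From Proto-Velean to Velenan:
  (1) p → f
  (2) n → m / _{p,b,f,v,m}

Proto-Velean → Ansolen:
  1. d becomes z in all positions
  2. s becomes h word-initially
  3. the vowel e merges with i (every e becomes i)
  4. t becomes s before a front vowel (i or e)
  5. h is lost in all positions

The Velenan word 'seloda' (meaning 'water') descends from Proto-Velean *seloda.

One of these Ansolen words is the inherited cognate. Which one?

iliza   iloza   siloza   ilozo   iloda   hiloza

Ansolen: *seloda
  seloda → seloza   [unconditioned shift]
  seloza → heloza   [debuccalisation]
  heloza → hiloza   [vowel merger]
  hiloza (rule 4 does not apply)
  hiloza → iloza   [h-loss]
  giving Ansolen iloza.
Among the options, 'iloza' alone shows every Ansolen change applied in order.

iloza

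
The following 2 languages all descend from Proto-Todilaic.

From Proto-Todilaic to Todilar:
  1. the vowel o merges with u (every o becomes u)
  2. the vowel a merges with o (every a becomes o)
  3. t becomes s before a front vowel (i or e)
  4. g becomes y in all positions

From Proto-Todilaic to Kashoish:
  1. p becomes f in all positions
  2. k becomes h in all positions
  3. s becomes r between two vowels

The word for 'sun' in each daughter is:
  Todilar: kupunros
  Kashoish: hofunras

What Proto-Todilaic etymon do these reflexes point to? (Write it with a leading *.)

*kopunras

Position 1: Todilar has k, Kashoish has h. Todilar preserves k here (none of its changes turn any other segment into k), so the proto-segment is *k.
Position 7: Todilar has o, Kashoish has a. Kashoish preserves a here (none of its changes turn any other segment into a), so the proto-segment is *a.
Continuing position by position gives *kopunras; check it forward:
Todilar: start from *kopunras.
  rule 1 (vowel merger): kopunras → kupunras
  rule 2 (vowel merger): kupunras → kupunros
  rule 3: no change — kupunros
  rule 4: no change — kupunros
  ⇒ Todilar kupunros
Kashoish: start from *kopunras.
  rule 1 (unconditioned shift): kopunras → kofunras
  rule 2 (unconditioned shift): kofunras → hofunras
  rule 3: no change — hofunras
  ⇒ Kashoish hofunras
*kopunras is the unique common source.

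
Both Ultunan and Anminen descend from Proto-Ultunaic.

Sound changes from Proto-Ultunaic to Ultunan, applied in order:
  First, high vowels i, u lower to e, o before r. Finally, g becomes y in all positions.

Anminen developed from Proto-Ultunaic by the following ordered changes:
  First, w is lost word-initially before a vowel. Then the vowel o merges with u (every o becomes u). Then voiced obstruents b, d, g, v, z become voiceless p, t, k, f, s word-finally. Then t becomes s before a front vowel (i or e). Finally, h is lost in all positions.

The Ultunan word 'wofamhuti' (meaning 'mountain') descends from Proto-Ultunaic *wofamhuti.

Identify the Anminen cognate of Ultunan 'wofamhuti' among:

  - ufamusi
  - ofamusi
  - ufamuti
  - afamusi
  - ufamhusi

Anminen: *wofamhuti
  wofamhuti → ofamhuti   [glide loss]
  ofamhuti → ufamhuti   [vowel merger]
  ufamhuti (rule 3 does not apply)
  ufamhuti → ufamhusi   [palatalisation]
  ufamhusi → ufamusi   [h-loss]
  giving Anminen ufamusi.
The other candidates each miss or misapply at least one Anminen change.

ufamusi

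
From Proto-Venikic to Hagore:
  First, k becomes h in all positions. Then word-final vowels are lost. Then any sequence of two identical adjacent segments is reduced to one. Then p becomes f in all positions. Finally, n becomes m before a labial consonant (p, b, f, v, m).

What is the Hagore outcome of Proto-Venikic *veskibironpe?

veshibiromf

Hagore: *veskibironpe > veshibironpe > veshibironp > veshibironf > veshibiromf  (by unconditioned shift, apocope, unconditioned shift, nasal place assimilation)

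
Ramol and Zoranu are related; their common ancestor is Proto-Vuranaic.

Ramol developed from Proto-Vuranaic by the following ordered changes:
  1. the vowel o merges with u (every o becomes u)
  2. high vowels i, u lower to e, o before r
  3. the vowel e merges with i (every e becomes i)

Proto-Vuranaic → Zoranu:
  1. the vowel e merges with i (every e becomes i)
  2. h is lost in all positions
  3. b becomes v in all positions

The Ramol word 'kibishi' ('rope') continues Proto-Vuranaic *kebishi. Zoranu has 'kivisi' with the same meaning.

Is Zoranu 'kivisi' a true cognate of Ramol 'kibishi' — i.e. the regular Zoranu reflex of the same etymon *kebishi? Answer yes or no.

Derive the expected Zoranu reflex of *kebishi:
Zoranu: *kebishi
  kebishi → kibishi   [vowel merger]
  kibishi → kibisi   [h-loss]
  kibisi → kivisi   [unconditioned shift]
  giving Zoranu kivisi.
Zoranu 'kivisi' matches the regular reflex exactly, so the pair is cognate.

yes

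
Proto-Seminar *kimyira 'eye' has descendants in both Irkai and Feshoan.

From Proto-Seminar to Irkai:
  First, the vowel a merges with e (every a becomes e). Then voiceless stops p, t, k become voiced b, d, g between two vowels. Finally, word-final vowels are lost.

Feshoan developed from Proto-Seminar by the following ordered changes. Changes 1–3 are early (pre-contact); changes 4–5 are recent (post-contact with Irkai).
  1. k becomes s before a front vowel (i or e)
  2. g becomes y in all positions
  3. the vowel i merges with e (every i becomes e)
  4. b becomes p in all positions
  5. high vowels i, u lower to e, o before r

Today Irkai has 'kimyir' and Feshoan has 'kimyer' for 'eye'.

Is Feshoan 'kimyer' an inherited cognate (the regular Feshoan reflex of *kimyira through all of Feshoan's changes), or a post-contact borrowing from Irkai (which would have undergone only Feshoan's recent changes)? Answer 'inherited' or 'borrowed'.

If inherited, *kimyira would pass through all of Feshoan's changes:
Feshoan: start from *kimyira.
  rule 1 (palatalisation): kimyira → simyira
  rule 2: no change — simyira
  rule 3 (vowel merger): simyira → semyera
  rule 4: no change — semyera
  rule 5: no change — semyera
  ⇒ Feshoan semyera
If borrowed from Irkai 'kimyir' after the early changes, it would undergo only the recent ones:
  rule 4 (unconditioned shift): no change (kimyir)
  rule 5 (pre-rhotic lowering): kimyir → kimyer
  ⇒ as a loan: kimyer
Feshoan 'kimyer' matches the loan outcome 'kimyer', not the inherited 'semyera' — it skipped the early Feshoan changes, so it was borrowed from Irkai.

borrowed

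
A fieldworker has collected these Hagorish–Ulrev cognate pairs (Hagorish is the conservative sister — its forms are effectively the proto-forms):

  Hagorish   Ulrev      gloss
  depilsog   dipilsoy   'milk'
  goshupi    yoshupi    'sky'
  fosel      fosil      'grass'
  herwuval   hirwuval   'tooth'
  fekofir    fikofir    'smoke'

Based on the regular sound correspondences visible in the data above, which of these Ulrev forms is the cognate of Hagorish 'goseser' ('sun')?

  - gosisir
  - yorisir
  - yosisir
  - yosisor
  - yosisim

yosisir

goshupi ~ yoshupi — Hagorish g corresponds to Ulrev y word-initially before a back vowel.
fosel ~ fosil, fekofir ~ fikofir — Hagorish e corresponds to Ulrev i after a consonant, before a consonant other than r, m, n, p, b, f, v.
herwuval ~ hirwuval — Hagorish e corresponds to Ulrev i after a consonant, before r.
Applying these to Hagorish 'goseser':
  goseser → yoseser   (g→y word-initially before a back vowel)
  yoseser → yosiser   (e→i after a consonant, before a consonant other than r, m, n, p, b, f, v)
  yosiser → yosisir   (e→i after a consonant, before r)
So the Ulrev cognate is 'yosisir'.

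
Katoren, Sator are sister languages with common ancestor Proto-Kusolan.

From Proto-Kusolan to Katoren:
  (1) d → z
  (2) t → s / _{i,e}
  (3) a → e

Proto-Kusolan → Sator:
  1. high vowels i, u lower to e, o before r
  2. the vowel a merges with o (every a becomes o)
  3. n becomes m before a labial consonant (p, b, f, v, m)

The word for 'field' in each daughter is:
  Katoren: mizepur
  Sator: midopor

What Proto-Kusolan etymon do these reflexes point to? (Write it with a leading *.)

Position 6: Katoren has u, Sator has o. Katoren preserves u here (none of its changes turn any other segment into u), so the proto-segment is *u.
Position 4: Katoren has e, Sator has o. Taking the neighbouring segments as reconstructed: Katoren e could go back to *a or *e; Sator o could go back to *a or *o — the one source consistent with every daughter is *a.
Continuing position by position gives *midapur; check it forward:
Katoren: *midapur
  midapur → mizapur   [unconditioned shift]
  mizapur (rule 2 does not apply)
  mizapur → mizepur   [vowel merger]
  giving Katoren mizepur.
Sator: *midapur
  midapur → midapor   [pre-rhotic lowering]
  midapor → midopor   [vowel merger]
  midopor (rule 3 does not apply)
  giving Sator midopor.
Only *midapur yields all of Katoren mizepur, Sator midopor.

*midapur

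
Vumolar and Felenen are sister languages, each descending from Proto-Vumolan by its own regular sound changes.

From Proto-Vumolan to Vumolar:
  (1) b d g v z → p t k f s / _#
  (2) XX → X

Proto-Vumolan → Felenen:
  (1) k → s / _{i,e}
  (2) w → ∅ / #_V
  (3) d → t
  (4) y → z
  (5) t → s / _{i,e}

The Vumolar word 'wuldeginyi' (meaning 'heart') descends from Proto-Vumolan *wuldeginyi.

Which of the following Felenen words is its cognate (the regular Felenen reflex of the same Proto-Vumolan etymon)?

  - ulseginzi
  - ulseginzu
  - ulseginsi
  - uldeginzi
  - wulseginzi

ulseginzi

Felenen: *wuldeginyi
  wuldeginyi (rule 1 does not apply)
  wuldeginyi → uldeginyi   [glide loss]
  uldeginyi → ulteginyi   [unconditioned shift]
  ulteginyi → ulteginzi   [unconditioned shift]
  ulteginzi → ulseginzi   [palatalisation]
  giving Felenen ulseginzi.
Only 'ulseginzi' matches the regular Felenen development of *wuldeginyi.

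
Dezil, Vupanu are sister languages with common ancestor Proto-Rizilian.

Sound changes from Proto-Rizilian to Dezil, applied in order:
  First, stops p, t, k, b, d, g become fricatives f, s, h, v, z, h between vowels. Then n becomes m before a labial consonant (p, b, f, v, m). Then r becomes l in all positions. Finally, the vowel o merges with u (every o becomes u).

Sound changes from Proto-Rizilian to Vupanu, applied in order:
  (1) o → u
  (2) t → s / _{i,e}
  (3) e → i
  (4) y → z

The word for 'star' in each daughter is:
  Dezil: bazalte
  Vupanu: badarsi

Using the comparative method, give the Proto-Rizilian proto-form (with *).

Position 6: Dezil has t, Vupanu has s. Dezil preserves t here (none of its changes turn any other segment into t), so the proto-segment is *t.
Position 5: Dezil has l, Vupanu has r. Vupanu preserves r here (none of its changes turn any other segment into r), so the proto-segment is *r.
Position 7: Dezil has e, Vupanu has i. Dezil preserves e here (none of its changes turn any other segment into e), so the proto-segment is *e.
Continuing position by position gives *badarte; check it forward:
Dezil: *badarte
  badarte → bazarte   [intervocalic lenition]
  bazarte (rule 2 does not apply)
  bazarte → bazalte   [unconditioned shift]
  bazalte (rule 4 does not apply)
  giving Dezil bazalte.
Vupanu: *badarte
  badarte (rule 1 does not apply)
  badarte → badarse   [palatalisation]
  badarse → badarsi   [vowel merger]
  badarsi (rule 4 does not apply)
  giving Vupanu badarsi.
No other proto-form is consistent with every reflex, so the reconstruction is *badarte.

*badarte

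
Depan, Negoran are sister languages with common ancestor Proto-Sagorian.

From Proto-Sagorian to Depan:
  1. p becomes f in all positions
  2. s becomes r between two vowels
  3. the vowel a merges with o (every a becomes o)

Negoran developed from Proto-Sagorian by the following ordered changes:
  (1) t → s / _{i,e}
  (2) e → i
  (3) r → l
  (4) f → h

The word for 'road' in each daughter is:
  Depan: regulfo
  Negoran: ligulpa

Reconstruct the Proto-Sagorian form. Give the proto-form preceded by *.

*regulpa

Position 1: Depan has r, Negoran has l. Taking the neighbouring segments as reconstructed: Depan r can only go back to *r; Negoran l could go back to *l or *r — the one source consistent with every daughter is *r.
Position 2: Depan has e, Negoran has i. Depan preserves e here (none of its changes turn any other segment into e), so the proto-segment is *e.
This points to *regulpa. Verify forward in each daughter:
Depan: *regulpa
  regulpa → regulfa   [unconditioned shift]
  regulfa (rule 2 does not apply)
  regulfa → regulfo   [vowel merger]
  giving Depan regulfo.
Negoran: *regulpa
  regulpa (rule 1 does not apply)
  regulpa → rigulpa   [vowel merger]
  rigulpa → ligulpa   [unconditioned shift]
  ligulpa (rule 4 does not apply)
  giving Negoran ligulpa.
*regulpa is the unique common source.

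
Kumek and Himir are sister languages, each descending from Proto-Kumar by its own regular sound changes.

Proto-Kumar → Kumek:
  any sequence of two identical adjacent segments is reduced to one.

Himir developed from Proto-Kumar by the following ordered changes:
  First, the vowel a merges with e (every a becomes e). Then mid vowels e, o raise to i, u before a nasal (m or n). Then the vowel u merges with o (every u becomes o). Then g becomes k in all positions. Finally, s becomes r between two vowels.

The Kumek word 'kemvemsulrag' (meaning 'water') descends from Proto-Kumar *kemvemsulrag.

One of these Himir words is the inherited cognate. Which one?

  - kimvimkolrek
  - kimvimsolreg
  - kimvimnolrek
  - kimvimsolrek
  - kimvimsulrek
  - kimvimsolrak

kimvimsolrek

Himir: start from *kemvemsulrag.
  rule 1 (vowel merger): kemvemsulrag → kemvemsulreg
  rule 2 (pre-nasal raising): kemvemsulreg → kimvimsulreg
  rule 3 (vowel merger): kimvimsulreg → kimvimsolreg
  rule 4 (unconditioned shift): kimvimsolreg → kimvimsolrek
  rule 5: no change — kimvimsolrek
  ⇒ Himir kimvimsolrek
Only 'kimvimsolrek' matches the regular Himir development of *kemvemsulrag.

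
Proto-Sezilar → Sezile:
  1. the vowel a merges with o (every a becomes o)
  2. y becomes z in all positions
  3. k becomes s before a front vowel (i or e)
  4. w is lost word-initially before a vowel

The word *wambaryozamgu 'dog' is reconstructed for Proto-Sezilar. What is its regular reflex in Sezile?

omborzozomgu

Sezile: *wambaryozamgu
  wambaryozamgu → womboryozomgu   [vowel merger]
  womboryozomgu → womborzozomgu   [unconditioned shift]
  womborzozomgu (rule 3 does not apply)
  womborzozomgu → omborzozomgu   [glide loss]
  giving Sezile omborzozomgu.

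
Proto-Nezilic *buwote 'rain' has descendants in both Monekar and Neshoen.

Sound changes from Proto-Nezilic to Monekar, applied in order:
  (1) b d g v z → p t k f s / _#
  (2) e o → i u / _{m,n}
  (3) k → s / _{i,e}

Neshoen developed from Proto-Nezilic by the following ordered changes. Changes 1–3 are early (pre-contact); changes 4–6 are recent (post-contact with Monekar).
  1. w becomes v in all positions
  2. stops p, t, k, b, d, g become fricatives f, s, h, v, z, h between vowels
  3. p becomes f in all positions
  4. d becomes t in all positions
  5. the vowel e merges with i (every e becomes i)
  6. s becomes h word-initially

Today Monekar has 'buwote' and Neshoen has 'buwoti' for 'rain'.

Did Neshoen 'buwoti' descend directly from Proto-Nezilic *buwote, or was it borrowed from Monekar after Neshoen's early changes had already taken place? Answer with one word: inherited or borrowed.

borrowed

If inherited, *buwote would pass through all of Neshoen's changes:
Neshoen: *buwote
  buwote → buvote   [unconditioned shift]
  buvote → buvose   [intervocalic lenition]
  buvose (rule 3 does not apply)
  buvose (rule 4 does not apply)
  buvose → buvosi   [vowel merger]
  buvosi (rule 6 does not apply)
  giving Neshoen buvosi.
If borrowed from Monekar 'buwote' after the early changes, it would undergo only the recent ones:
  rule 4 (unconditioned shift): no change (buwote)
  rule 5 (vowel merger): buwote → buwoti
  rule 6 (debuccalisation): no change (buwoti)
  ⇒ as a loan: buwoti
Neshoen 'buwoti' matches the loan outcome 'buwoti', not the inherited 'buvosi' — it skipped the early Neshoen changes, so it was borrowed from Monekar.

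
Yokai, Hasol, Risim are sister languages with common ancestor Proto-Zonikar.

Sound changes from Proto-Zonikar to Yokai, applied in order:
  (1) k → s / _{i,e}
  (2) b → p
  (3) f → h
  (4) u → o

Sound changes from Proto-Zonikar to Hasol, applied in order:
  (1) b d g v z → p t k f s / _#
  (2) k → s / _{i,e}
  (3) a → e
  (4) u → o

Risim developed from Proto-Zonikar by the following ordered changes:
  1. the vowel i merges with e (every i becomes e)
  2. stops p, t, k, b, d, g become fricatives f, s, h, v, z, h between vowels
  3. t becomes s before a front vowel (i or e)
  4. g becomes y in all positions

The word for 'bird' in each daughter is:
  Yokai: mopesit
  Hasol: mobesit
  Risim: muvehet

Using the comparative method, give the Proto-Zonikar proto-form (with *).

Position 5: Yokai has s, Hasol has s, Risim has h. Taking the neighbouring segments as reconstructed: Yokai s could go back to *k or *s; Hasol s could go back to *k or *s; Risim h could go back to *k or *g or *h — the one source consistent with every daughter is *k.
Position 2: Yokai has o, Hasol has o, Risim has u. Risim preserves u here (none of its changes turn any other segment into u), so the proto-segment is *u.
Position 3: Yokai has p, Hasol has b, Risim has v. Hasol preserves b here (none of its changes turn any other segment into b), so the proto-segment is *b.
Verify the candidate proto-form against each daughter:
Yokai: start from *mubekit.
  rule 1 (palatalisation): mubekit → mubesit
  rule 2 (unconditioned shift): mubesit → mupesit
  rule 3: no change — mupesit
  rule 4 (vowel merger): mupesit → mopesit
  ⇒ Yokai mopesit
Hasol: *mubekit > mubesit > mobesit  (by palatalisation, vowel merger)
Risim: start from *mubekit.
  rule 1 (vowel merger): mubekit → mubeket
  rule 2 (intervocalic lenition): mubeket → muvehet
  rule 3: no change — muvehet
  rule 4: no change — muvehet
  ⇒ Risim muvehet
*mubekit is the unique common source.

*mubekit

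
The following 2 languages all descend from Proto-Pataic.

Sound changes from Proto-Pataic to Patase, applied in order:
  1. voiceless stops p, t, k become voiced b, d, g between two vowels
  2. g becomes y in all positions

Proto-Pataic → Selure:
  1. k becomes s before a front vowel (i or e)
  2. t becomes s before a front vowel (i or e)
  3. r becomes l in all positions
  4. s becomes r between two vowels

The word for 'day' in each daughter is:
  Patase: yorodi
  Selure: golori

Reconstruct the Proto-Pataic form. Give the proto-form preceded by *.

*goroti

Position 1: Patase has y, Selure has g. Selure preserves g here (none of its changes turn any other segment into g), so the proto-segment is *g.
Position 3: Patase has r, Selure has l. Patase preserves r here (none of its changes turn any other segment into r), so the proto-segment is *r.
This points to *goroti. Verify forward in each daughter:
Patase: start from *goroti.
  rule 1 (intervocalic voicing): goroti → gorodi
  rule 2 (unconditioned shift): gorodi → yorodi
  ⇒ Patase yorodi
Selure: start from *goroti.
  rule 1: no change — goroti
  rule 2 (palatalisation): goroti → gorosi
  rule 3 (unconditioned shift): gorosi → golosi
  rule 4 (rhotacism): golosi → golori
  ⇒ Selure golori
No other proto-form is consistent with every reflex, so the reconstruction is *goroti.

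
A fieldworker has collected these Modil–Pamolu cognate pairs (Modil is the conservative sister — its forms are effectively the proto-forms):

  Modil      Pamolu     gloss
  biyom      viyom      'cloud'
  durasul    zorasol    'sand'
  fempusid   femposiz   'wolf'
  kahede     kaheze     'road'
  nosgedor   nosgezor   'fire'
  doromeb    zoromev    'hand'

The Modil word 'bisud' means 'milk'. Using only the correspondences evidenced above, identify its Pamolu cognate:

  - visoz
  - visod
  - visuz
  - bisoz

visoz

biyom ~ viyom — Modil b corresponds to Pamolu v word-initially before a front vowel.
durasul ~ zorasol, fempusid ~ femposiz — Modil u corresponds to Pamolu o after a consonant, before a consonant other than r, m, n, p, b, f, v.
fempusid ~ femposiz — Modil d corresponds to Pamolu z word-finally.
Applying these to Modil 'bisud':
  bisud → visud   (b→v word-initially before a front vowel)
  visud → visod   (u→o after a consonant, before a consonant other than r, m, n, p, b, f, v)
  visod → visoz   (d→z word-finally)
So the Pamolu cognate is 'visoz'.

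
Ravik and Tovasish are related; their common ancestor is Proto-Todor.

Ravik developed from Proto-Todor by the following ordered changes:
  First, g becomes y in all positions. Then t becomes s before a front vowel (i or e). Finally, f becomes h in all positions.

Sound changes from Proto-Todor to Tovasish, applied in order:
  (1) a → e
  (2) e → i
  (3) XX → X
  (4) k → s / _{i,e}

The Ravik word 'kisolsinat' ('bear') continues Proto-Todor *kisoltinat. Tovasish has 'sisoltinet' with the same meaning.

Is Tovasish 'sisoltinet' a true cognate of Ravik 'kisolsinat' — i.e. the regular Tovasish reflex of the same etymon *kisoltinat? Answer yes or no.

no

Derive the expected Tovasish reflex of *kisoltinat:
Tovasish: start from *kisoltinat.
  rule 1 (vowel merger): kisoltinat → kisoltinet
  rule 2 (vowel merger): kisoltinet → kisoltinit
  rule 3: no change — kisoltinit
  rule 4 (palatalisation): kisoltinit → sisoltinit
  ⇒ Tovasish sisoltinit
The regular Tovasish reflex would be 'sisoltinit', but the attested form is 'sisoltinet'. The correspondence is irregular, so they are not cognates (the Tovasish form has a different source).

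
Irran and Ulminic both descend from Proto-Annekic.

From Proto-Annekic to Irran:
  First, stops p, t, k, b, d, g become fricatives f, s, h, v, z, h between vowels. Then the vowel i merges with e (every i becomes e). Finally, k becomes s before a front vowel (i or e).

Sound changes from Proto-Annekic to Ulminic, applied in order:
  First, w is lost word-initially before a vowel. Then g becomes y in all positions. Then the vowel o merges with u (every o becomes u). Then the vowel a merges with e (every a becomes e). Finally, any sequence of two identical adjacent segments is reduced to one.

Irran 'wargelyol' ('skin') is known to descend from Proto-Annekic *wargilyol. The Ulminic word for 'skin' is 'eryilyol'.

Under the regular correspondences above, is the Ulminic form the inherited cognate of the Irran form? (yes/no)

Derive the expected Ulminic reflex of *wargilyol:
Ulminic: start from *wargilyol.
  rule 1 (glide loss): wargilyol → argilyol
  rule 2 (unconditioned shift): argilyol → aryilyol
  rule 3 (vowel merger): aryilyol → aryilyul
  rule 4 (vowel merger): aryilyul → eryilyul
  rule 5: no change — eryilyul
  ⇒ Ulminic eryilyul
The regular Ulminic reflex would be 'eryilyul', but the attested form is 'eryilyol'. The correspondence is irregular, so they are not cognates (the Ulminic form has a different source).

no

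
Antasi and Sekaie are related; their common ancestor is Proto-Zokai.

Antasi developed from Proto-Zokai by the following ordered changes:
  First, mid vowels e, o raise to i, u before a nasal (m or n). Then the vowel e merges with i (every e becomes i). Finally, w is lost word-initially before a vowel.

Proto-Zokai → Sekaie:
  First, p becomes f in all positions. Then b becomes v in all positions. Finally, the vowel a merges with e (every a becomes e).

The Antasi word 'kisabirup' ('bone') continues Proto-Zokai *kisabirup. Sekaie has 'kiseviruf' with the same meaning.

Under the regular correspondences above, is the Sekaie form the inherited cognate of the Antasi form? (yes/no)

yes

Derive the expected Sekaie reflex of *kisabirup:
Sekaie: *kisabirup > kisabiruf > kisaviruf > kiseviruf  (by unconditioned shift, unconditioned shift, vowel merger)
Sekaie 'kiseviruf' matches the regular reflex exactly, so the pair is cognate.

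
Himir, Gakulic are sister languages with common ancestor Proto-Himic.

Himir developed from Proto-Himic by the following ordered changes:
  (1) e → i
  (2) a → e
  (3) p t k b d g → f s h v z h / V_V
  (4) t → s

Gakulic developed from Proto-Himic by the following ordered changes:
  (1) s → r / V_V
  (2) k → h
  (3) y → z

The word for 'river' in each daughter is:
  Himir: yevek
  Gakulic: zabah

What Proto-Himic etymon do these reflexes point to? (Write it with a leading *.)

Position 3: Himir has v, Gakulic has b. Gakulic preserves b here (none of its changes turn any other segment into b), so the proto-segment is *b.
Position 1: Himir has y, Gakulic has z. Himir preserves y here (none of its changes turn any other segment into y), so the proto-segment is *y.
Position 2: Himir has e, Gakulic has a. Gakulic preserves a here (none of its changes turn any other segment into a), so the proto-segment is *a.
Verify the candidate proto-form against each daughter:
Himir: *yabak
  yabak (rule 1 does not apply)
  yabak → yebek   [vowel merger]
  yebek → yevek   [intervocalic lenition]
  yevek (rule 4 does not apply)
  giving Himir yevek.
Gakulic: start from *yabak.
  rule 1: no change — yabak
  rule 2 (unconditioned shift): yabak → yabah
  rule 3 (unconditioned shift): yabah → zabah
  ⇒ Gakulic zabah
Only *yabak yields all of Himir yevek, Gakulic zabah.

*yabak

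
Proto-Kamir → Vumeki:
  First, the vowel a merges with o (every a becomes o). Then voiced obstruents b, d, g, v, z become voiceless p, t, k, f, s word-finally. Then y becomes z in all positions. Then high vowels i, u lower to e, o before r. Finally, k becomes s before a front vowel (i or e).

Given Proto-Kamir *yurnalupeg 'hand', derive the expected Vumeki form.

zornolupek

Vumeki: *yurnalupeg
  yurnalupeg → yurnolupeg   [vowel merger]
  yurnolupeg → yurnolupek   [final devoicing]
  yurnolupek → zurnolupek   [unconditioned shift]
  zurnolupek → zornolupek   [pre-rhotic lowering]
  zornolupek (rule 5 does not apply)
  giving Vumeki zornolupek.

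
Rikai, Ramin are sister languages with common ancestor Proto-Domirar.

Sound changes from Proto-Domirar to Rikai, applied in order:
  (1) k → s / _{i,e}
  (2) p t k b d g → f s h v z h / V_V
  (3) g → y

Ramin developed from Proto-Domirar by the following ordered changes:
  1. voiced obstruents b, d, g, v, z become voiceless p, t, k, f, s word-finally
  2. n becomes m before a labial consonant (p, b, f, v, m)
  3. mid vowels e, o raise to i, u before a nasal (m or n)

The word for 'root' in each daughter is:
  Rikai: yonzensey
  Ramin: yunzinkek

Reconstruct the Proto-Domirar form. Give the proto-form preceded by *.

Position 9: Rikai has y, Ramin has k. Taking the neighbouring segments as reconstructed: Rikai y could go back to *g or *y; Ramin k could go back to *k or *g — the one source consistent with every daughter is *g.
Position 2: Rikai has o, Ramin has u. Rikai preserves o here (none of its changes turn any other segment into o), so the proto-segment is *o.
Position 7: Rikai has s, Ramin has k. Taking the neighbouring segments as reconstructed: Rikai s could go back to *k or *s; Ramin k can only go back to *k — the one source consistent with every daughter is *k.
This points to *yonzenkeg. Verify forward in each daughter:
Rikai: *yonzenkeg > yonzenseg > yonzensey  (by palatalisation, unconditioned shift)
Ramin: start from *yonzenkeg.
  rule 1 (final devoicing): yonzenkeg → yonzenkek
  rule 2: no change — yonzenkek
  rule 3 (pre-nasal raising): yonzenkek → yunzinkek
  ⇒ Ramin yunzinkek
Only *yonzenkeg yields all of Rikai yonzensey, Ramin yunzinkek.

*yonzenkeg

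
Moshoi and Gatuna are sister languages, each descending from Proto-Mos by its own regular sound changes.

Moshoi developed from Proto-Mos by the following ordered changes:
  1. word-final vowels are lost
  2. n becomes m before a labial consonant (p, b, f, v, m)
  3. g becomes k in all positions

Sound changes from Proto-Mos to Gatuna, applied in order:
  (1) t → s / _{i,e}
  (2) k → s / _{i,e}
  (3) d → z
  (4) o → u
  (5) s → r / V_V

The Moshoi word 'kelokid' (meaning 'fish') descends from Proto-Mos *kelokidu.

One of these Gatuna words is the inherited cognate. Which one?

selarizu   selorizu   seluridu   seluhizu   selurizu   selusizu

Gatuna: *kelokidu > selosidu > selosizu > selusizu > selurizu  (by palatalisation, unconditioned shift, vowel merger, rhotacism)

selurizu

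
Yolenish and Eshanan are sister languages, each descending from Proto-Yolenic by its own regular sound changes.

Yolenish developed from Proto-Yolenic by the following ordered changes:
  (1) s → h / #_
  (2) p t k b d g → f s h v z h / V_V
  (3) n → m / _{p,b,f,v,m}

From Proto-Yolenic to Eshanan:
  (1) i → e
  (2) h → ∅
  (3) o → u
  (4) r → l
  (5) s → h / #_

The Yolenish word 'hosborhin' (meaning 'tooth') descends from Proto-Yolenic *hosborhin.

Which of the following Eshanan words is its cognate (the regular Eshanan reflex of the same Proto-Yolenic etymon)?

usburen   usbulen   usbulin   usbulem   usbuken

usbulen

Eshanan: start from *hosborhin.
  rule 1 (vowel merger): hosborhin → hosborhen
  rule 2 (h-loss): hosborhen → osboren
  rule 3 (vowel merger): osboren → usburen
  rule 4 (unconditioned shift): usburen → usbulen
  rule 5: no change — usbulen
  ⇒ Eshanan usbulen
The other candidates each miss or misapply at least one Eshanan change.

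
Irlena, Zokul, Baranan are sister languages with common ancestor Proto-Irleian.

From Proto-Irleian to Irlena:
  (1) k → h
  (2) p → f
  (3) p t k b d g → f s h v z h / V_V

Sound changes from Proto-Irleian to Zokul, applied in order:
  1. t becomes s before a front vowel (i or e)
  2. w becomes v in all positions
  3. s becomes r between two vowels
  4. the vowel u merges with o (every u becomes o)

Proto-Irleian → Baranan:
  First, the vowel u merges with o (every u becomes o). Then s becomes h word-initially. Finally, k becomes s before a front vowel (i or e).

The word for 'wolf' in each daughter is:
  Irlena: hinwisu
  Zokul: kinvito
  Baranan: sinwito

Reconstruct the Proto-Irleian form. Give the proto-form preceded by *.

Position 4: Irlena has w, Zokul has v, Baranan has w. Irlena preserves w here (none of its changes turn any other segment into w), so the proto-segment is *w.
Position 7: Irlena has u, Zokul has o, Baranan has o. Irlena preserves u here (none of its changes turn any other segment into u), so the proto-segment is *u.
This points to *kinwitu. Verify forward in each daughter:
Irlena: *kinwitu
  kinwitu → hinwitu   [unconditioned shift]
  hinwitu (rule 2 does not apply)
  hinwitu → hinwisu   [intervocalic lenition]
  giving Irlena hinwisu.
Zokul: *kinwitu > kinvitu > kinvito  (by unconditioned shift, vowel merger)
Baranan: *kinwitu
  kinwitu → kinwito   [vowel merger]
  kinwito (rule 2 does not apply)
  kinwito → sinwito   [palatalisation]
  giving Baranan sinwito.
No other proto-form is consistent with every reflex, so the reconstruction is *kinwitu.

*kinwitu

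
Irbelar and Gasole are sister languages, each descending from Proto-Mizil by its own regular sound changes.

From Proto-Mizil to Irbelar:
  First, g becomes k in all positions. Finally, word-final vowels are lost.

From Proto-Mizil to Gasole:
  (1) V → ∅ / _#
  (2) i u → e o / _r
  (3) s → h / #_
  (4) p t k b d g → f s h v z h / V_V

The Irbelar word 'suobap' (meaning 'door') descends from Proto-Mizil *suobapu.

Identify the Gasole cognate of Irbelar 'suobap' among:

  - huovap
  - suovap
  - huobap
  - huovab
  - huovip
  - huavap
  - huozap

huovap

Gasole: *suobapu
  suobapu → suobap   [apocope]
  suobap (rule 2 does not apply)
  suobap → huobap   [debuccalisation]
  huobap → huovap   [intervocalic lenition]
  giving Gasole huovap.
Among the options, 'huovap' alone shows every Gasole change applied in order.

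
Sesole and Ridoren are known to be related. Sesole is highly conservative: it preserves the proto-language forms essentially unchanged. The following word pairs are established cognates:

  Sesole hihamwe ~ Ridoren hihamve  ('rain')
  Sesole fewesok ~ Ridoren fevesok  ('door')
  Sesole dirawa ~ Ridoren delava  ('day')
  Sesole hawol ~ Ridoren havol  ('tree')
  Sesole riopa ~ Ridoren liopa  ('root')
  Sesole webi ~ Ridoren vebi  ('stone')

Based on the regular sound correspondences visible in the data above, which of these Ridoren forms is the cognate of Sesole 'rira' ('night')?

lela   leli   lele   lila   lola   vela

riopa ~ liopa — Sesole r corresponds to Ridoren l word-initially before a front vowel.
dirawa ~ delava — Sesole i corresponds to Ridoren e after a consonant, before r.
dirawa ~ delava — Sesole r corresponds to Ridoren l between vowels (before a back vowel).
Applying these to Sesole 'rira':
  rira → lira   (r→l word-initially before a front vowel)
  lira → lera   (i→e after a consonant, before r)
  lera → lela   (r→l between vowels (before a back vowel))
So the Ridoren cognate is 'lela'.

lela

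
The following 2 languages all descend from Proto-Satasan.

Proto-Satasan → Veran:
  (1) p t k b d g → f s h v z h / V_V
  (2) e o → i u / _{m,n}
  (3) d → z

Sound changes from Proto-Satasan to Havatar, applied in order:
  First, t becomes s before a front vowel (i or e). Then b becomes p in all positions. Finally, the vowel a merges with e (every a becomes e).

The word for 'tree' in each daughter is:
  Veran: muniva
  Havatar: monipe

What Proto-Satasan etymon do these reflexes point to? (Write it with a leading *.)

Position 2: Veran has u, Havatar has o. Havatar preserves o here (none of its changes turn any other segment into o), so the proto-segment is *o.
Position 6: Veran has a, Havatar has e. Veran preserves a here (none of its changes turn any other segment into a), so the proto-segment is *a.
This points to *moniba. Verify forward in each daughter:
Veran: *moniba
  moniba → moniva   [intervocalic lenition]
  moniva → muniva   [pre-nasal raising]
  muniva (rule 3 does not apply)
  giving Veran muniva.
Havatar: *moniba
  moniba (rule 1 does not apply)
  moniba → monipa   [unconditioned shift]
  monipa → monipe   [vowel merger]
  giving Havatar monipe.
Only *moniba yields all of Veran muniva, Havatar monipe.

*moniba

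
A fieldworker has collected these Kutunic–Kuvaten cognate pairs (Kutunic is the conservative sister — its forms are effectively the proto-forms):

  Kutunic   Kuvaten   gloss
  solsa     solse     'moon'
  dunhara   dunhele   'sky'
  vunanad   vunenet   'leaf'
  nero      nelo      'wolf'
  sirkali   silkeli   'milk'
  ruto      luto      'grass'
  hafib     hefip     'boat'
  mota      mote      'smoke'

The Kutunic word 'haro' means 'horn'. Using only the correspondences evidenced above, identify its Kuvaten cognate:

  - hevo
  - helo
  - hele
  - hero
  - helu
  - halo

helo

dunhara ~ dunhele — Kutunic a corresponds to Kuvaten e after a consonant, before r.
nero ~ nelo — Kutunic r corresponds to Kuvaten l between vowels (before a back vowel).
Applying these to Kutunic 'haro':
  haro → hero   (a→e after a consonant, before r)
  hero → helo   (r→l between vowels (before a back vowel))
So the Kuvaten cognate is 'helo'.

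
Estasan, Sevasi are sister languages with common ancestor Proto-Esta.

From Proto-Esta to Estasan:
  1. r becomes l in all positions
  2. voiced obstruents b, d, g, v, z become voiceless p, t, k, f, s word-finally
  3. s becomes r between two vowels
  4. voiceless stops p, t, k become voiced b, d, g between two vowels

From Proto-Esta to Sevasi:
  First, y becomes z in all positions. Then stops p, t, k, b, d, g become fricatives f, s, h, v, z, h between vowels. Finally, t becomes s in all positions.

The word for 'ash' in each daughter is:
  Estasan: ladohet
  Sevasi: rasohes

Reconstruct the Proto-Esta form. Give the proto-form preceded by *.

*ratohet

Position 7: Estasan has t, Sevasi has s. Taking the neighbouring segments as reconstructed: Estasan t could go back to *t or *d; Sevasi s could go back to *t or *s — the one source consistent with every daughter is *t.
Position 3: Estasan has d, Sevasi has s. Taking the neighbouring segments as reconstructed: Estasan d could go back to *t or *d; Sevasi s could go back to *t or *s — the one source consistent with every daughter is *t.
Position 1: Estasan has l, Sevasi has r. Sevasi preserves r here (none of its changes turn any other segment into r), so the proto-segment is *r.
This points to *ratohet. Verify forward in each daughter:
Estasan: start from *ratohet.
  rule 1 (unconditioned shift): ratohet → latohet
  rule 2: no change — latohet
  rule 3: no change — latohet
  rule 4 (intervocalic voicing): latohet → ladohet
  ⇒ Estasan ladohet
Sevasi: *ratohet > rasohet > rasohes  (by intervocalic lenition, unconditioned shift)
*ratohet is the unique common source.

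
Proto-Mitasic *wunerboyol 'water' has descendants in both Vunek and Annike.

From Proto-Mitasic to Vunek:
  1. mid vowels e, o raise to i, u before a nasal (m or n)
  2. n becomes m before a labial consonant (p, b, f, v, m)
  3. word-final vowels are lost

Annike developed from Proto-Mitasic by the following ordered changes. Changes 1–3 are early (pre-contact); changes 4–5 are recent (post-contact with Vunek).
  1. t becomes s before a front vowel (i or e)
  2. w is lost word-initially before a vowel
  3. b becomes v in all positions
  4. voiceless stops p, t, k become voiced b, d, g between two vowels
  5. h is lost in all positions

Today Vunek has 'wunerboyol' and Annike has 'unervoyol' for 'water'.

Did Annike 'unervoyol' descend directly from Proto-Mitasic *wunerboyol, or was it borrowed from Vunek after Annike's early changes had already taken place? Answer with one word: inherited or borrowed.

inherited

If inherited, *wunerboyol would pass through all of Annike's changes:
Annike: *wunerboyol > unerboyol > unervoyol  (by glide loss, unconditioned shift)
If borrowed from Vunek 'wunerboyol' after the early changes, it would undergo only the recent ones:
  rule 4 (intervocalic voicing): no change (wunerboyol)
  rule 5 (h-loss): no change (wunerboyol)
  ⇒ as a loan: wunerboyol
Annike 'unervoyol' matches the inherited outcome exactly, so it is an inherited cognate, not a loan.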